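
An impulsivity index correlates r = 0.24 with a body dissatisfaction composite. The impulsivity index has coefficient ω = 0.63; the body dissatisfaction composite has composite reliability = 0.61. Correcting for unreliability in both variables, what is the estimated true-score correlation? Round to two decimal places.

0.39

r_true = r_obs / √(r_xx · r_yy) = 0.24 / √(0.63 × 0.61) = 0.24 / √0.3843 = 0.24 / 0.6199 ≈ 0.39.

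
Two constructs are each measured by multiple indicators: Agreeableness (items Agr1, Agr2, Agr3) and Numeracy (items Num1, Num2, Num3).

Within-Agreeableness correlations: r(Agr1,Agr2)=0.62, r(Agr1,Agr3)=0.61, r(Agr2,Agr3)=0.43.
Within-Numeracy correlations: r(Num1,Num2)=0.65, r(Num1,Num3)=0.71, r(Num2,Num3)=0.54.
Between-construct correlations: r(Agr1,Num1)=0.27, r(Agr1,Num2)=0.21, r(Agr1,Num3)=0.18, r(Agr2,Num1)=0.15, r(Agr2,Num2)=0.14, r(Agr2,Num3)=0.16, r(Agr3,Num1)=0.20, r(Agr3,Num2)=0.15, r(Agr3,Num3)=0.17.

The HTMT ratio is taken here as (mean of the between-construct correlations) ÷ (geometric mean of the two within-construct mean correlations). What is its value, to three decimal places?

0.306

Mean heterotrait r = 1.63/9 = 0.1811.
Mean within-Agr = 1.66/3 = 0.5533; mean within-Num = 1.90/3 = 0.6333.
Geometric mean = √(0.5533 × 0.6333) = 0.5920.
HTMT = 0.1811 / 0.5920 = 0.306.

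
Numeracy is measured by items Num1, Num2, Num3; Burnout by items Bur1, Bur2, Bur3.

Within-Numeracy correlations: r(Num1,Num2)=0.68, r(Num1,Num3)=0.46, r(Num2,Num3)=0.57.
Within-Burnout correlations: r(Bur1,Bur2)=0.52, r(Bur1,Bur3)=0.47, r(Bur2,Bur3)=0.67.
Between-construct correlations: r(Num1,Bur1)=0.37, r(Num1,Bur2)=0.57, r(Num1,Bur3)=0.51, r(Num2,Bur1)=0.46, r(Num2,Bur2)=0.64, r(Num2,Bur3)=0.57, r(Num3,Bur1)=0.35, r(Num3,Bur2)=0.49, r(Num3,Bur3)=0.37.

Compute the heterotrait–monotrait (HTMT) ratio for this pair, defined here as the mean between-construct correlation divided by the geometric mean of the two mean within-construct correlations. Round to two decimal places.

0.86

Mean between = 4.33/9 = 0.4811.
Mean within-Num = 1.71/3 = 0.5700; mean within-Bur = 1.66/3 = 0.5533.
Geometric mean = √(0.5700 × 0.5533) = 0.5616.
HTMT = 0.4811 / 0.5616 = 0.86.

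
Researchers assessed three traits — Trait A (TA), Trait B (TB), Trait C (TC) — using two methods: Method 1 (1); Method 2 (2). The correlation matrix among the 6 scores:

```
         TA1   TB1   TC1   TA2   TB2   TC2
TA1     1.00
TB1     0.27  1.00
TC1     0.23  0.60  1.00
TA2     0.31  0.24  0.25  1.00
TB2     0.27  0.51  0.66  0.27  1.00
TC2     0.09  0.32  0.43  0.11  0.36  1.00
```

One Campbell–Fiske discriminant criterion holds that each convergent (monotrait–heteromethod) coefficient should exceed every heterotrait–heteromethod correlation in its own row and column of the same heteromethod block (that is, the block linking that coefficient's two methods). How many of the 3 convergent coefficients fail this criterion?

Each convergent coefficient versus the relevant comparison correlations:
TA (methods 1·2): 0.31 vs {0.27, 0.24, 0.09, 0.25} → pass.
TB (methods 1·2): 0.51 vs {0.24, 0.27, 0.32, 0.66} → fail.
TC (methods 1·2): 0.43 vs {0.25, 0.09, 0.66, 0.32} → fail.
2 of 3 fail.

2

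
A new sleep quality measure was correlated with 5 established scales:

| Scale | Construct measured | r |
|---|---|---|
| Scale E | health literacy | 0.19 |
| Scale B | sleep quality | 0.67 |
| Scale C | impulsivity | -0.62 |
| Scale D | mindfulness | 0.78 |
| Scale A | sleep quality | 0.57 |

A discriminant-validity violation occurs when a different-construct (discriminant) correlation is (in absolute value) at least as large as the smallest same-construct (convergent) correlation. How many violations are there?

Convergent (same construct = sleep quality): Scale B, Scale A.
Smallest convergent = 0.57. Discriminant |r|: 0.19, 0.62, 0.78; count ≥ 0.57 → 2.

2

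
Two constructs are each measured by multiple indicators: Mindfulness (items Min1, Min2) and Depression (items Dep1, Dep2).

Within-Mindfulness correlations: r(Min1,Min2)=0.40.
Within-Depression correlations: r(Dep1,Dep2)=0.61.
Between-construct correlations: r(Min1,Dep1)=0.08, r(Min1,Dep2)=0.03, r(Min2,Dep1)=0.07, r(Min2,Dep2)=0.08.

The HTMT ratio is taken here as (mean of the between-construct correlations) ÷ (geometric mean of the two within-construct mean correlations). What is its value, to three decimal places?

0.132

Between-construct mean = 0.26/4 = 0.0650.
Mean within-Min = 0.40/1 = 0.4000; mean within-Dep = 0.61/1 = 0.6100.
Geometric mean = √(0.4000 × 0.6100) = 0.4940.
HTMT = 0.0650 / 0.4940 = 0.132.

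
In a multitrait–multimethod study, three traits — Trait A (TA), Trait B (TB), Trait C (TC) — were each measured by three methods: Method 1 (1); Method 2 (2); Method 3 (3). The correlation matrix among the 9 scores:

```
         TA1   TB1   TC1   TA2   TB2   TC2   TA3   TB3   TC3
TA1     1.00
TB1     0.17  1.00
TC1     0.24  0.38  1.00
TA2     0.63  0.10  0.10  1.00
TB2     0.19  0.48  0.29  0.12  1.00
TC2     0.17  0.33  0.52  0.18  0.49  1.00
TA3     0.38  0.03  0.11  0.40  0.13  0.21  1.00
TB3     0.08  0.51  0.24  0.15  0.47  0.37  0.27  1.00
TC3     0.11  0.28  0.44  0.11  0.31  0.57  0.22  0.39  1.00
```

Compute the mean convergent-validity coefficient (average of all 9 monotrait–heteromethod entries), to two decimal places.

0.49

Convergent values: 0.63, 0.38, 0.40, 0.48, 0.51, 0.47, 0.52, 0.44, 0.57; mean = 4.40/9 = 0.49.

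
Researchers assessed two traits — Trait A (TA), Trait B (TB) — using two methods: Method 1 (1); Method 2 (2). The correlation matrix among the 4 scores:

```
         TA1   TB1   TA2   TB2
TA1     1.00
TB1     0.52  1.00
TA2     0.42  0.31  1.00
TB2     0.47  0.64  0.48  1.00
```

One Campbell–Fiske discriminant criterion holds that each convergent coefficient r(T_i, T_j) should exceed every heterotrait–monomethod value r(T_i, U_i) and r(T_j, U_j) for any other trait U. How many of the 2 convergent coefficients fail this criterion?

1

Each convergent coefficient versus the relevant comparison correlations:
TA (methods 1·2): 0.42 vs {0.52, 0.48} → fail.
TB (methods 1·2): 0.64 vs {0.52, 0.48} → pass.
1 of 2 fail.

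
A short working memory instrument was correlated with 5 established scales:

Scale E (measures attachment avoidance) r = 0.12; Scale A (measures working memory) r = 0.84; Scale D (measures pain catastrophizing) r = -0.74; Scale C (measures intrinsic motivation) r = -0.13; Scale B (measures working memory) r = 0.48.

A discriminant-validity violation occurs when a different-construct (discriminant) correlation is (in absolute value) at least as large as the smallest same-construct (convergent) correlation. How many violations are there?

Convergent (same construct = working memory): Scale A, Scale B.
Smallest convergent = 0.48. Discriminant |r|: 0.12, 0.74, 0.13; count ≥ 0.48 → 1.

1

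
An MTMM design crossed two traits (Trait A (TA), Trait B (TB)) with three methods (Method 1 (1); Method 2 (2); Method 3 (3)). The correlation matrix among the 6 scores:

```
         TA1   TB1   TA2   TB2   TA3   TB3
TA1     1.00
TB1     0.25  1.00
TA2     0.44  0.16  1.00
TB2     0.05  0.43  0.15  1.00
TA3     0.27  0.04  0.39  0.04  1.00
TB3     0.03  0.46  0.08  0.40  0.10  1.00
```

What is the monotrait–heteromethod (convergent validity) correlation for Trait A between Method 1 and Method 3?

Same trait (TA), different methods: r(TA1, TA3) = 0.27.

0.27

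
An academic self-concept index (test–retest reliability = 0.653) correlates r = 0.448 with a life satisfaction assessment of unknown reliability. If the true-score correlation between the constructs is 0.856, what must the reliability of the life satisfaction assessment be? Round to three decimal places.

r_true = r_obs / √(r_xx · r_yy) ⇒ 0.856 = 0.448 / √(0.653 · r_yy).
√(0.653 · r_yy) = 0.448 / 0.856 = 0.5234; 0.653 · r_yy = 0.2739; r_yy = 0.2739 / 0.653 ≈ 0.419.

0.419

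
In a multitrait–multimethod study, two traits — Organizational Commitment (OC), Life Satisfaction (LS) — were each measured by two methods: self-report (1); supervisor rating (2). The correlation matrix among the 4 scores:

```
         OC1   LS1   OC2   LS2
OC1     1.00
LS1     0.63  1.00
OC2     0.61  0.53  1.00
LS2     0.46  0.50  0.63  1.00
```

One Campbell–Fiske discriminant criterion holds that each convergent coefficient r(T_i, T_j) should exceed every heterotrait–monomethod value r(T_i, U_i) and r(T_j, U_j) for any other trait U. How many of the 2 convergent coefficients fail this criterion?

2

Checking each validity diagonal entry against its comparison values:
OC (methods 1·2): 0.61 vs {0.63, 0.63} → fail.
LS (methods 1·2): 0.50 vs {0.63, 0.63} → fail.
2 of 2 fail.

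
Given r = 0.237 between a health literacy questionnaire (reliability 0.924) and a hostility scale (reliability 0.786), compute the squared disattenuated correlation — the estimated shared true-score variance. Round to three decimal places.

Disattenuated r = 0.237 / √(0.924 × 0.786) = 0.237 / 0.8522 = 0.2781.
Shared true-score variance = 0.2781² = 0.0773 ≈ 0.077.

0.077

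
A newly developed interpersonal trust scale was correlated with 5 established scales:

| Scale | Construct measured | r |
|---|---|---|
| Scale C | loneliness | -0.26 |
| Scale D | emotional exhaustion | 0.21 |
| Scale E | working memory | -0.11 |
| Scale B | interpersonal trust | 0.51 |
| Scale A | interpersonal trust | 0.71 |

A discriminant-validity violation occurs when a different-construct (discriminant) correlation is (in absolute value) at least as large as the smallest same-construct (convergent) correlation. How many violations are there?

0

Convergent (same construct = interpersonal trust): Scale B, Scale A.
Smallest convergent = 0.51. Discriminant |r|: 0.26, 0.21, 0.11; count ≥ 0.51 → 0.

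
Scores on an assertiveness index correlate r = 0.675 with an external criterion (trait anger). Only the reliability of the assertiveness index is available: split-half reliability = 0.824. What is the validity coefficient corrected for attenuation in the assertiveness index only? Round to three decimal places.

Single correction: r_c = r_obs / √r_xx = 0.675 / √0.824 = 0.675 / 0.9077 ≈ 0.744.

0.744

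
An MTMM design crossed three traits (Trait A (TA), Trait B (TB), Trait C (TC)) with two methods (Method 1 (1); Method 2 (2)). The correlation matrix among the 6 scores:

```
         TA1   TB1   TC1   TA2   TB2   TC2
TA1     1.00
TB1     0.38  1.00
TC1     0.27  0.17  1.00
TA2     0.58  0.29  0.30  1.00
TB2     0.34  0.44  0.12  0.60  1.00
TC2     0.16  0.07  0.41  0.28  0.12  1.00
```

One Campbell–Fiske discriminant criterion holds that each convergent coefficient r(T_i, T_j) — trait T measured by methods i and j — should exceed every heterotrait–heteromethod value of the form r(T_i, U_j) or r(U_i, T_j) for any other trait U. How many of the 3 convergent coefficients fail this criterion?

0

Checking each validity diagonal entry against its comparison values:
TA (methods 1·2): 0.58 vs {0.34, 0.29, 0.16, 0.30} → pass.
TB (methods 1·2): 0.44 vs {0.29, 0.34, 0.07, 0.12} → pass.
TC (methods 1·2): 0.41 vs {0.30, 0.16, 0.12, 0.07} → pass.
0 of 3 fail.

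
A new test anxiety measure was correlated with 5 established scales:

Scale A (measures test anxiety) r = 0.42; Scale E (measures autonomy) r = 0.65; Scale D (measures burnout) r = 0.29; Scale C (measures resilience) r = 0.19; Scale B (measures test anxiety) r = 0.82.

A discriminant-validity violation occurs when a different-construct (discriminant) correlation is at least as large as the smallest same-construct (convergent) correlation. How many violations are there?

1

Convergent (same construct = test anxiety): Scale A, Scale B.
Smallest convergent = 0.42. Discriminant values: 0.65, 0.29, 0.19; count ≥ 0.42 → 1.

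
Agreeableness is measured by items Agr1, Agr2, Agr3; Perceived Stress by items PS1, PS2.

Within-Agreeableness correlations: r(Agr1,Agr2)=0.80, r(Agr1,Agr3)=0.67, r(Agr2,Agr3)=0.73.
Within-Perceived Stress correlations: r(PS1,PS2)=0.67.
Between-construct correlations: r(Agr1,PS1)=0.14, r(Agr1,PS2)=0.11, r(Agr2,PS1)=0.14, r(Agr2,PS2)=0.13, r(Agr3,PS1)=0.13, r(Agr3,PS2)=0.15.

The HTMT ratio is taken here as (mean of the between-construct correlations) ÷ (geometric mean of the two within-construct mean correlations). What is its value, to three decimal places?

0.190

Mean heterotrait r = 0.80/6 = 0.1333.
Mean within-Agr = 2.20/3 = 0.7333; mean within-PS = 0.67/1 = 0.6700.
Geometric mean = √(0.7333 × 0.6700) = 0.7009.
HTMT = 0.1333 / 0.7009 = 0.190.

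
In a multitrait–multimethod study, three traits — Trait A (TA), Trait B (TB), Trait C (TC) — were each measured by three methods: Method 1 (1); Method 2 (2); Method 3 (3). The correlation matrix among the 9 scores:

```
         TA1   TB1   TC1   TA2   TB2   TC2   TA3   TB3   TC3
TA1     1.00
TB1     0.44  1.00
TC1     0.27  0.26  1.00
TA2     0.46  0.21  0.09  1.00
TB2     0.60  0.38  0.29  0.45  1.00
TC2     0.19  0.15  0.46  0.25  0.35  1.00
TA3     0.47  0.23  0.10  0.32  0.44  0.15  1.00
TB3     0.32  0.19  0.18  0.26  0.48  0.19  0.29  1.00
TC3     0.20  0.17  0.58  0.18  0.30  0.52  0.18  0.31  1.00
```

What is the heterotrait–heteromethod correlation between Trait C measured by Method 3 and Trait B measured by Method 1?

Different traits and methods: r(TC3, TB1) = 0.17.

0.17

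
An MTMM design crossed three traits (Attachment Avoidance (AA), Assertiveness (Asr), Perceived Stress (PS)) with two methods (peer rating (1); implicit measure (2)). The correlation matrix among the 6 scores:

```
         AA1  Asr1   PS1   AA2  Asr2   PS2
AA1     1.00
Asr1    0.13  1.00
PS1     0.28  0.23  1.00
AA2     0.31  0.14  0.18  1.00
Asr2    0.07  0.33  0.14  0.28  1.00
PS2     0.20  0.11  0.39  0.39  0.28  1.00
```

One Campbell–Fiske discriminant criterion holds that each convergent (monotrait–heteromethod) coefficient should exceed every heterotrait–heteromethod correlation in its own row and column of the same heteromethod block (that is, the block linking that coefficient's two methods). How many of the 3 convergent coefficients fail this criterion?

Each convergent coefficient versus the relevant comparison correlations:
AA (methods 1·2): 0.31 vs {0.07, 0.14, 0.20, 0.18} → pass.
Asr (methods 1·2): 0.33 vs {0.14, 0.07, 0.11, 0.14} → pass.
PS (methods 1·2): 0.39 vs {0.18, 0.20, 0.14, 0.11} → pass.
0 of 3 fail.

0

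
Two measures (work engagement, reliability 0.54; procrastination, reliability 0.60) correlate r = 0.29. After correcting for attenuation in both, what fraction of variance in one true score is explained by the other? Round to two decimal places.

Disattenuated r = 0.29 / √(0.54 × 0.60) = 0.29 / 0.5692 = 0.5095.
Shared true-score variance = 0.5095² = 0.2596 ≈ 0.26.

0.26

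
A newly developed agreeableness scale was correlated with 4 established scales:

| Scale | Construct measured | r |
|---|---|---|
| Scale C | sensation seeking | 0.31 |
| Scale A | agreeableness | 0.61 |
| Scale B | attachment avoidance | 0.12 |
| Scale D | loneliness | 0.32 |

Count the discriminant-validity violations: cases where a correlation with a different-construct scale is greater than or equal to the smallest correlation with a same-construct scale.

Convergent (same construct = agreeableness): Scale A.
Smallest convergent = 0.61. Discriminant values: 0.31, 0.12, 0.32; count ≥ 0.61 → 0.

0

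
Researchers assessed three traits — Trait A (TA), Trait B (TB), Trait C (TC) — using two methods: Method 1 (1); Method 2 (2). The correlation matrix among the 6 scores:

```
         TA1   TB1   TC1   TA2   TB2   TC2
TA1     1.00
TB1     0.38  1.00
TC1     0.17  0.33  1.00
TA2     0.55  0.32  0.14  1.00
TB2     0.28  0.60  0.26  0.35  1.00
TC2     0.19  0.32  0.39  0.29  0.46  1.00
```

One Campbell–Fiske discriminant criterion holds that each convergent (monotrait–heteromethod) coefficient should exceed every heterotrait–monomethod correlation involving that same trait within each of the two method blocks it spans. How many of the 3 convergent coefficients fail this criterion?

Checking each validity diagonal entry against its comparison values:
TA (methods 1·2): 0.55 vs {0.38, 0.35, 0.17, 0.29} → pass.
TB (methods 1·2): 0.60 vs {0.38, 0.35, 0.33, 0.46} → pass.
TC (methods 1·2): 0.39 vs {0.17, 0.29, 0.33, 0.46} → fail.
1 of 3 fail.

1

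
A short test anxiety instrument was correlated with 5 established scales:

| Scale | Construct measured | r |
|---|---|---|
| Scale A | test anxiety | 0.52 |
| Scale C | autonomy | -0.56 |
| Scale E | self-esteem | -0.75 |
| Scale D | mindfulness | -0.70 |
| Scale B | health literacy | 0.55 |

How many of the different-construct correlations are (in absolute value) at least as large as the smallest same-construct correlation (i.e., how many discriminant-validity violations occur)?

4

Convergent (same construct = test anxiety): Scale A.
Smallest convergent = 0.52. Discriminant |r|: 0.56, 0.75, 0.70, 0.55; count ≥ 0.52 → 4.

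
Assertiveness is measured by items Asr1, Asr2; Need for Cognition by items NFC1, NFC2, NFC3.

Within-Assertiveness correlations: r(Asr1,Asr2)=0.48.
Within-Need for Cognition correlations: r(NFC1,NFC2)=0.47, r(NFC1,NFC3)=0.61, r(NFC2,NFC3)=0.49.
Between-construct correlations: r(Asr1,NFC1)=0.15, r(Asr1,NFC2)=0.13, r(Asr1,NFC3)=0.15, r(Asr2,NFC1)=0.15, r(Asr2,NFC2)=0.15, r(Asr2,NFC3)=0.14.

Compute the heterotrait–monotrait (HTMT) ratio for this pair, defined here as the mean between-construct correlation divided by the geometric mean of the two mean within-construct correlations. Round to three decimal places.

0.289

Mean heterotrait r = 0.87/6 = 0.1450.
Mean within-Asr = 0.48/1 = 0.4800; mean within-NFC = 1.57/3 = 0.5233.
Geometric mean = √(0.4800 × 0.5233) = 0.5012.
HTMT = 0.1450 / 0.5012 = 0.289.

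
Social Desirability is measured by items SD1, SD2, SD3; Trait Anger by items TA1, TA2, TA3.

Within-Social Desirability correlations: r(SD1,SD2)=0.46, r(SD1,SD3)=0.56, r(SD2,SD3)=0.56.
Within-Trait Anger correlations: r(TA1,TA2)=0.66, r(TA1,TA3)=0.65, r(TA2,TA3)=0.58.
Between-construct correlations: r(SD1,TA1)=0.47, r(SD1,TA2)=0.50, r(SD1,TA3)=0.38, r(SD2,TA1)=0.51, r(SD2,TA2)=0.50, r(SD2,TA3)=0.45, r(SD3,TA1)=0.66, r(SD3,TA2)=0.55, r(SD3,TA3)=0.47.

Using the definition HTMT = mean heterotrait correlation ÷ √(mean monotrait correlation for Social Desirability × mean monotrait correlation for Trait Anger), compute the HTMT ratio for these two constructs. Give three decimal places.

Mean between = 4.49/9 = 0.4989.
Mean within-SD = 1.58/3 = 0.5267; mean within-TA = 1.89/3 = 0.6300.
Geometric mean = √(0.5267 × 0.6300) = 0.5760.
HTMT = 0.4989 / 0.5760 = 0.866.

0.866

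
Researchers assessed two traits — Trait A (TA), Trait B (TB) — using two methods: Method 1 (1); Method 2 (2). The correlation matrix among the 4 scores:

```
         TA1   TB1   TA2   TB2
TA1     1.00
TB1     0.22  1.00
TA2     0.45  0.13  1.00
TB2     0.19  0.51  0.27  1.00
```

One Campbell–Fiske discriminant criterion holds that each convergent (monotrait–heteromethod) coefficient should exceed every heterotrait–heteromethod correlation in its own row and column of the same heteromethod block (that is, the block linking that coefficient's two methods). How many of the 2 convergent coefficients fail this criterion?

0

Each convergent coefficient versus the relevant comparison correlations:
TA (methods 1·2): 0.45 vs {0.19, 0.13} → pass.
TB (methods 1·2): 0.51 vs {0.13, 0.19} → pass.
0 of 2 fail.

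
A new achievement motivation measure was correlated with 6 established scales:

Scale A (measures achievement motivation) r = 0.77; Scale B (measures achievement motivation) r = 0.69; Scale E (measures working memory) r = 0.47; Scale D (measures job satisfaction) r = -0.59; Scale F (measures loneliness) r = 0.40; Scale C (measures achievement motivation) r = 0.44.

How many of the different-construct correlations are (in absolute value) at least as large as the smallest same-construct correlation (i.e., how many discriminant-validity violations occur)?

2

Convergent (same construct = achievement motivation): Scale A, Scale B, Scale C.
Smallest convergent = 0.44. Discriminant |r|: 0.47, 0.59, 0.40; count ≥ 0.44 → 2.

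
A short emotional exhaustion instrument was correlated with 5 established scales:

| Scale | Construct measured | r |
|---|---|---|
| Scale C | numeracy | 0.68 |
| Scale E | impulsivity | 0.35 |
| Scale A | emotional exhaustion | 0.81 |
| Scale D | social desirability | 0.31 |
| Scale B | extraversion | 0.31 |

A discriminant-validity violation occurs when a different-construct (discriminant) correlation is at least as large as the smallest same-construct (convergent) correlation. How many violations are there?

Convergent (same construct = emotional exhaustion): Scale A.
Smallest convergent = 0.81. Discriminant values: 0.68, 0.35, 0.31, 0.31; count ≥ 0.81 → 0.

0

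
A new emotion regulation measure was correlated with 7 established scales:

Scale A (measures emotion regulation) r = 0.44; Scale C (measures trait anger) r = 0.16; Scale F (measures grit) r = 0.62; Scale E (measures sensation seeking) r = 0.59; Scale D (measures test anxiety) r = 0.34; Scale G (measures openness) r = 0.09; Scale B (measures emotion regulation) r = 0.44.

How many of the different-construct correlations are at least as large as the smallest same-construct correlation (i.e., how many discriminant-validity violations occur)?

Convergent (same construct = emotion regulation): Scale A, Scale B.
Smallest convergent = 0.44. Discriminant values: 0.16, 0.62, 0.59, 0.34, 0.09; count ≥ 0.44 → 2.

2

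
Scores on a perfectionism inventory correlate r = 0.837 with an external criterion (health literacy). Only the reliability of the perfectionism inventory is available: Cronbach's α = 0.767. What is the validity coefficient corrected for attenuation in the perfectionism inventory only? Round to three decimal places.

Single correction: r_c = r_obs / √r_xx = 0.837 / √0.767 = 0.837 / 0.8758 ≈ 0.956.

0.956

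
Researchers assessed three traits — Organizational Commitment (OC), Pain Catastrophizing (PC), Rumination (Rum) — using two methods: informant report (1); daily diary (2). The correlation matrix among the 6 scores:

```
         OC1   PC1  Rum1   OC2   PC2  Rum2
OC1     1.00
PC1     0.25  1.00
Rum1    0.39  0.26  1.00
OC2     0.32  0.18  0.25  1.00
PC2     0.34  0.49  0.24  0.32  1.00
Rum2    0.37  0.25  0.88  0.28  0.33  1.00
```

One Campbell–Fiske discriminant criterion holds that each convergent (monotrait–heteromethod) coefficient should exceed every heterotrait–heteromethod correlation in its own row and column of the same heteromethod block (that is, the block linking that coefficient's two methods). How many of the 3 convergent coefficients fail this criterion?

Checking each validity diagonal entry against its comparison values:
OC (methods 1·2): 0.32 vs {0.34, 0.18, 0.37, 0.25} → fail.
PC (methods 1·2): 0.49 vs {0.18, 0.34, 0.25, 0.24} → pass.
Rum (methods 1·2): 0.88 vs {0.25, 0.37, 0.24, 0.25} → pass.
1 of 3 fail.

1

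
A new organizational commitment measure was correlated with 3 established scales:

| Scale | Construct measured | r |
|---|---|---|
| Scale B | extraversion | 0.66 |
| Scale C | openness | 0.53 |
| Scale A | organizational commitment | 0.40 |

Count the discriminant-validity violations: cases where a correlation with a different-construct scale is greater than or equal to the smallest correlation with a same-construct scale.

Convergent (same construct = organizational commitment): Scale A.
Smallest convergent = 0.40. Discriminant values: 0.66, 0.53; count ≥ 0.40 → 2.

2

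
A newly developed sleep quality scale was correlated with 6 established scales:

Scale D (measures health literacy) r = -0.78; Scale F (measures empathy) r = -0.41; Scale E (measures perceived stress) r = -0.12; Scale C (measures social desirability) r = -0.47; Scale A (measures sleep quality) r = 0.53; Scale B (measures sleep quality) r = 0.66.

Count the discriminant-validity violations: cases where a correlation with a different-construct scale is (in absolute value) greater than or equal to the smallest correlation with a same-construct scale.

Convergent (same construct = sleep quality): Scale A, Scale B.
Smallest convergent = 0.53. Discriminant |r|: 0.78, 0.41, 0.12, 0.47; count ≥ 0.53 → 1.

1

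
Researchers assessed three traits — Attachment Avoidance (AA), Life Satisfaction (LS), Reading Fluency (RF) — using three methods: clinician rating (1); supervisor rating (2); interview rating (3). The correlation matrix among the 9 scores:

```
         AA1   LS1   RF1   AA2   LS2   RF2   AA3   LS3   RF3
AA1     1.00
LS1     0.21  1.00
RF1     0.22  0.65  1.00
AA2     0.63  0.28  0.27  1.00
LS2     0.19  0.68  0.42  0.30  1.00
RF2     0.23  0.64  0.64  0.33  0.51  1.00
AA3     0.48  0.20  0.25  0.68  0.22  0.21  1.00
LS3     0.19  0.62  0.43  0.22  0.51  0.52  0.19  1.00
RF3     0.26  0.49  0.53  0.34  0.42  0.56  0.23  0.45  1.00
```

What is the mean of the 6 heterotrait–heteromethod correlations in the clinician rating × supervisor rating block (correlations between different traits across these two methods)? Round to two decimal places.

HTHM values (method 1 × method 2): 0.19, 0.23, 0.28, 0.64, 0.27, 0.42; mean = 2.03/6 = 0.34.

0.34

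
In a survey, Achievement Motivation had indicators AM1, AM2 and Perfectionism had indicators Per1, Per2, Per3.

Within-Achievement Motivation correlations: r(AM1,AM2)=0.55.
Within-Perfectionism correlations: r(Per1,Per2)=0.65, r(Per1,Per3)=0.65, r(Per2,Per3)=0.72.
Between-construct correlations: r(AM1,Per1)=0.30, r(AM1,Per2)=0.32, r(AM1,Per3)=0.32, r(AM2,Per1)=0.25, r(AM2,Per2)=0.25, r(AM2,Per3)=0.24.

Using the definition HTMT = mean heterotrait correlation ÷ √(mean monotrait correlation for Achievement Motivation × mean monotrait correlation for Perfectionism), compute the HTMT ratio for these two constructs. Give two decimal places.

Mean between = 1.68/6 = 0.2800.
Mean within-AM = 0.55/1 = 0.5500; mean within-Per = 2.02/3 = 0.6733.
Geometric mean = √(0.5500 × 0.6733) = 0.6085.
HTMT = 0.2800 / 0.6085 = 0.46.

0.46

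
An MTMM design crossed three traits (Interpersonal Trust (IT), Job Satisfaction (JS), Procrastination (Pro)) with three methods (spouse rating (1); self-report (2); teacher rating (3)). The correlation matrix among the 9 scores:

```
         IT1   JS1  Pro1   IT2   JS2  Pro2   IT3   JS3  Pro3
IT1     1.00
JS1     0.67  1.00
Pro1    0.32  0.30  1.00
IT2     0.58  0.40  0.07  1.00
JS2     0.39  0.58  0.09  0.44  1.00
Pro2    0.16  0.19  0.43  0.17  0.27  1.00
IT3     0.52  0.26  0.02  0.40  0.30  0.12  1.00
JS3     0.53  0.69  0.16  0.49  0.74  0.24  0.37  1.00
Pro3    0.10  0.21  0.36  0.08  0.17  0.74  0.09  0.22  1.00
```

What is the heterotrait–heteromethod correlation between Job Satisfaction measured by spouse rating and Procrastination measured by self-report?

Different traits and methods: r(JS1, Pro2) = 0.19.

0.19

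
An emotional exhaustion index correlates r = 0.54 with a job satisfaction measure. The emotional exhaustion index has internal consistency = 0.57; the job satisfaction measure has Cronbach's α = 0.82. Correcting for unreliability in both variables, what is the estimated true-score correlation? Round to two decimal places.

0.79

r_true = r_obs / √(r_xx · r_yy) = 0.54 / √(0.57 × 0.82) = 0.54 / √0.4674 = 0.54 / 0.6837 ≈ 0.79.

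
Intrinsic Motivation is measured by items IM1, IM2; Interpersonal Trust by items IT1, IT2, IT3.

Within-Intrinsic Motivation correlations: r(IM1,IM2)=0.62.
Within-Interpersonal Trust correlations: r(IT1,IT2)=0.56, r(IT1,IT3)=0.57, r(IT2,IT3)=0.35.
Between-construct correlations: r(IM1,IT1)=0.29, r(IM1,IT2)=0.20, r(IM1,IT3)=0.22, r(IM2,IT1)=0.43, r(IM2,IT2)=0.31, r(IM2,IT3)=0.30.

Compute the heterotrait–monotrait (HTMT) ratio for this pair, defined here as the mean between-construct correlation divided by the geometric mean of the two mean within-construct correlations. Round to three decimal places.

0.527

Mean heterotrait r = 1.75/6 = 0.2917.
Mean within-IM = 0.62/1 = 0.6200; mean within-IT = 1.48/3 = 0.4933.
Geometric mean = √(0.6200 × 0.4933) = 0.5530.
HTMT = 0.2917 / 0.5530 = 0.527.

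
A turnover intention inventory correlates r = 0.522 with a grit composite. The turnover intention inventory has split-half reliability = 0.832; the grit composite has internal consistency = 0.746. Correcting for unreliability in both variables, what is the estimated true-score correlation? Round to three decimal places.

r_true = r_obs / √(r_xx · r_yy) = 0.522 / √(0.832 × 0.746) = 0.522 / √0.620672 = 0.522 / 0.7878 ≈ 0.663.

0.663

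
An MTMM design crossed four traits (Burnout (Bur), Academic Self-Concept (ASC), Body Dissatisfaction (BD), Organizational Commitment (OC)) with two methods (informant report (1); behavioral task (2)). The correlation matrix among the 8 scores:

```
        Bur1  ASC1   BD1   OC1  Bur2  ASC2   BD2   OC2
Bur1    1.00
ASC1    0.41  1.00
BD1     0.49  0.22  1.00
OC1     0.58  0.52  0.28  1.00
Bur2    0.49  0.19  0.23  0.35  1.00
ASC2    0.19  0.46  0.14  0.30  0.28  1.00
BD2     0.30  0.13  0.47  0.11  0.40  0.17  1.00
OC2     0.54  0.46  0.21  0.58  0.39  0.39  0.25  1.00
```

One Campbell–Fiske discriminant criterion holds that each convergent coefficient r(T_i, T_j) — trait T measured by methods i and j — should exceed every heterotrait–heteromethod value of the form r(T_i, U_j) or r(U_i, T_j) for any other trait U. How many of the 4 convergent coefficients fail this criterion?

2

Convergent coefficients and their comparison sets:
Bur (methods 1·2): 0.49 vs {0.19, 0.19, 0.30, 0.23, 0.54, 0.35} → fail.
ASC (methods 1·2): 0.46 vs {0.19, 0.19, 0.13, 0.14, 0.46, 0.30} → fail.
BD (methods 1·2): 0.47 vs {0.23, 0.30, 0.14, 0.13, 0.21, 0.11} → pass.
OC (methods 1·2): 0.58 vs {0.35, 0.54, 0.30, 0.46, 0.11, 0.21} → pass.
2 of 4 fail.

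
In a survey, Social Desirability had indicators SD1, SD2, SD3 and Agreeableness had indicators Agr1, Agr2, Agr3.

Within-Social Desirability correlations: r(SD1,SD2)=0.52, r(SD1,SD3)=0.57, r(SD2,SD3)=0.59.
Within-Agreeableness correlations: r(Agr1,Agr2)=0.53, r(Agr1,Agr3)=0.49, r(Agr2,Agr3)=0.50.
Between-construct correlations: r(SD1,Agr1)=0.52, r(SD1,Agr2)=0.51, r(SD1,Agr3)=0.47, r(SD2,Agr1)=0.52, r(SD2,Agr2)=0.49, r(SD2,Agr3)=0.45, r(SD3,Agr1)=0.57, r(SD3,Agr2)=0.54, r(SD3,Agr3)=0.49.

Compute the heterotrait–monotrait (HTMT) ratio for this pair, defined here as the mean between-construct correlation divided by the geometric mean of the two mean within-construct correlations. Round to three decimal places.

Mean between = 4.56/9 = 0.5067.
Mean within-SD = 1.68/3 = 0.5600; mean within-Agr = 1.52/3 = 0.5067.
Geometric mean = √(0.5600 × 0.5067) = 0.5327.
HTMT = 0.5067 / 0.5327 = 0.951.

0.951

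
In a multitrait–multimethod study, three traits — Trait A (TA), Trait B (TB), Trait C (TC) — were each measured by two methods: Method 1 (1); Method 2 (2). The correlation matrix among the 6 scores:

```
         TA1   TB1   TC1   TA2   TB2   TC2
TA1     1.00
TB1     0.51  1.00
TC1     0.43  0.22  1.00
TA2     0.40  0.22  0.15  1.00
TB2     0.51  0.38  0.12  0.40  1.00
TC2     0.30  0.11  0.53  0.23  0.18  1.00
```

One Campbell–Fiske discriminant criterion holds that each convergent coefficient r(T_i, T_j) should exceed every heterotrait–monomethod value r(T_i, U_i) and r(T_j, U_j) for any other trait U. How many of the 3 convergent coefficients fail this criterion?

Convergent coefficients and their comparison sets:
TA (methods 1·2): 0.40 vs {0.51, 0.40, 0.43, 0.23} → fail.
TB (methods 1·2): 0.38 vs {0.51, 0.40, 0.22, 0.18} → fail.
TC (methods 1·2): 0.53 vs {0.43, 0.23, 0.22, 0.18} → pass.
2 of 3 fail.

2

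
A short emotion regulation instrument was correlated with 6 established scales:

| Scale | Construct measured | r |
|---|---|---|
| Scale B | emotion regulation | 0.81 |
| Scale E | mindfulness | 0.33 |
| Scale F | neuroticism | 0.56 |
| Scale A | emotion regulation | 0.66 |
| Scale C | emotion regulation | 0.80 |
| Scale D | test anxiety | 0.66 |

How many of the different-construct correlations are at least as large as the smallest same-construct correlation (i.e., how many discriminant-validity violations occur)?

1

Convergent (same construct = emotion regulation): Scale B, Scale A, Scale C.
Smallest convergent = 0.66. Discriminant values: 0.33, 0.56, 0.66; count ≥ 0.66 → 1.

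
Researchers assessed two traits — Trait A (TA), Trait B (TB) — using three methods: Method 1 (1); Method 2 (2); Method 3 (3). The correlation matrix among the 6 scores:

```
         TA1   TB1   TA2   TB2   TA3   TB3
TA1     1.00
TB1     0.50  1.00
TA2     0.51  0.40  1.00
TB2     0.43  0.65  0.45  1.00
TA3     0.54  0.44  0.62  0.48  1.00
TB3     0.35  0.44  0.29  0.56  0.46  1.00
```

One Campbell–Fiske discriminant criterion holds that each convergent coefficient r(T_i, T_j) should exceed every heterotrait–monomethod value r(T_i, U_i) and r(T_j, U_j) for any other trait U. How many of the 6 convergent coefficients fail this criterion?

1

Checking each validity diagonal entry against its comparison values:
TA (methods 1·2): 0.51 vs {0.50, 0.45} → pass.
TA (methods 1·3): 0.54 vs {0.50, 0.46} → pass.
TA (methods 2·3): 0.62 vs {0.45, 0.46} → pass.
TB (methods 1·2): 0.65 vs {0.50, 0.45} → pass.
TB (methods 1·3): 0.44 vs {0.50, 0.46} → fail.
TB (methods 2·3): 0.56 vs {0.45, 0.46} → pass.
1 of 6 fail.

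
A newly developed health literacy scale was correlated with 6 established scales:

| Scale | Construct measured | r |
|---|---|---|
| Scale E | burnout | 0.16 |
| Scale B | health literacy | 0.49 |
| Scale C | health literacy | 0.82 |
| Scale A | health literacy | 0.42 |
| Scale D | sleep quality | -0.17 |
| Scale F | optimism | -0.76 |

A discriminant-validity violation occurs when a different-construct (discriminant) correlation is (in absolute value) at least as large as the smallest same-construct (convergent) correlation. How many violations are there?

1

Convergent (same construct = health literacy): Scale B, Scale C, Scale A.
Smallest convergent = 0.42. Discriminant |r|: 0.16, 0.17, 0.76; count ≥ 0.42 → 1.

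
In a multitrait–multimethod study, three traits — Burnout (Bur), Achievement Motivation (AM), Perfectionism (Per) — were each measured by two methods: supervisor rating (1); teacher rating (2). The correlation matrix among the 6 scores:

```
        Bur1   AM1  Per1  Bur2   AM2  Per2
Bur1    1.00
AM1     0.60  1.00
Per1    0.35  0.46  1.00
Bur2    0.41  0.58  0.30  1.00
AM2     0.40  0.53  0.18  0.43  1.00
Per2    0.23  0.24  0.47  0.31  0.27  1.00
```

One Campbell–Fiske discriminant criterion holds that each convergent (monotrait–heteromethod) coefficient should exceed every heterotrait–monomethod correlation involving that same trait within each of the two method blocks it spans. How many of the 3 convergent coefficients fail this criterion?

Checking each validity diagonal entry against its comparison values:
Bur (methods 1·2): 0.41 vs {0.60, 0.43, 0.35, 0.31} → fail.
AM (methods 1·2): 0.53 vs {0.60, 0.43, 0.46, 0.27} → fail.
Per (methods 1·2): 0.47 vs {0.35, 0.31, 0.46, 0.27} → pass.
2 of 3 fail.

2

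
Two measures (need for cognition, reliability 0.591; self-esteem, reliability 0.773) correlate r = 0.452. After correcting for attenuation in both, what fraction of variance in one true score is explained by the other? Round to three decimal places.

Disattenuated r = 0.452 / √(0.591 × 0.773) = 0.452 / 0.6759 = 0.6687.
Shared true-score variance = 0.6687² = 0.4472 ≈ 0.447.

0.447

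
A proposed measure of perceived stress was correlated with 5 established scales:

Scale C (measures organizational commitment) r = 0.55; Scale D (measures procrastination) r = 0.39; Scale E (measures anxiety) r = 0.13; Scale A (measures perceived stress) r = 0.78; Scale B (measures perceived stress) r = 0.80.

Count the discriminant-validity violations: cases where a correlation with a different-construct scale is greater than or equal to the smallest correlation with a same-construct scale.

0

Convergent (same construct = perceived stress): Scale A, Scale B.
Smallest convergent = 0.78. Discriminant values: 0.55, 0.39, 0.13; count ≥ 0.78 → 0.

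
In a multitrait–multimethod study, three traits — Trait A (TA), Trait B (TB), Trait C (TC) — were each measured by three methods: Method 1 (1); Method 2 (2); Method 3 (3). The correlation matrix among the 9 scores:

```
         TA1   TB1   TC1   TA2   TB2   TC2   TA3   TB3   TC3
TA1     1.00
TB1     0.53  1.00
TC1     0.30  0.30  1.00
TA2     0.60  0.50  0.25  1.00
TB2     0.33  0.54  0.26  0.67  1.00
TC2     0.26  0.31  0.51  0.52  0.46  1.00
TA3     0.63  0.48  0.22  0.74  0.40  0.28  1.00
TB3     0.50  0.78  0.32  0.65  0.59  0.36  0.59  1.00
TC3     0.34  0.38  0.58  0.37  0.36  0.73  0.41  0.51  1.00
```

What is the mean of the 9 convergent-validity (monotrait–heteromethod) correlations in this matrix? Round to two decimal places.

0.63

Convergent values: 0.60, 0.63, 0.74, 0.54, 0.78, 0.59, 0.51, 0.58, 0.73; mean = 5.70/9 = 0.63.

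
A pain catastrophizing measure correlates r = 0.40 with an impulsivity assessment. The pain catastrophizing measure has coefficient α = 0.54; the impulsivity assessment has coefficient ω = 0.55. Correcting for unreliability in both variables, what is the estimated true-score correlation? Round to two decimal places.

0.73

r_true = r_obs / √(r_xx · r_yy) = 0.40 / √(0.54 × 0.55) = 0.40 / √0.2970 = 0.40 / 0.5450 ≈ 0.73.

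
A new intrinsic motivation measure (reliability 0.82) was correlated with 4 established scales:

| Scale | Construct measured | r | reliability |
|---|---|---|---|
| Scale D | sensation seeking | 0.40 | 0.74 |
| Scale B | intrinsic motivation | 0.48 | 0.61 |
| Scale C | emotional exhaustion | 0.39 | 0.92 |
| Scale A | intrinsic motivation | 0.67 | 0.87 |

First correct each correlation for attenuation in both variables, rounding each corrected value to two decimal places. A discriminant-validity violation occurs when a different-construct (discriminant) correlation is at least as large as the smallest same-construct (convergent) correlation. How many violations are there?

Disattenuated r (r / √(r_scale · r_new)):
  Scale D (disc): 0.40 / √(0.74·0.82) = 0.51
  Scale B (conv): 0.48 / √(0.61·0.82) = 0.68
  Scale C (disc): 0.39 / √(0.92·0.82) = 0.45
  Scale A (conv): 0.67 / √(0.87·0.82) = 0.79
Smallest convergent = 0.68. Discriminant values: 0.51, 0.45; count ≥ 0.68 → 0.

0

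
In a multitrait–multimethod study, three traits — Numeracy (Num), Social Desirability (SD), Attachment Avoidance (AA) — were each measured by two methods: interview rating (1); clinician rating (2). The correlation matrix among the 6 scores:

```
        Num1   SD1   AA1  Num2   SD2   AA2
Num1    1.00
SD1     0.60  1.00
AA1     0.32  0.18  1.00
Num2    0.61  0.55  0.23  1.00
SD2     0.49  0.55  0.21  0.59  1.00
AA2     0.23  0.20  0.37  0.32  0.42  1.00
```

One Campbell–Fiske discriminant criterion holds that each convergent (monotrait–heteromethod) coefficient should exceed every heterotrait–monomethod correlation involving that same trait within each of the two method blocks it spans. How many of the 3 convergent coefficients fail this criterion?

Each convergent coefficient versus the relevant comparison correlations:
Num (methods 1·2): 0.61 vs {0.60, 0.59, 0.32, 0.32} → pass.
SD (methods 1·2): 0.55 vs {0.60, 0.59, 0.18, 0.42} → fail.
AA (methods 1·2): 0.37 vs {0.32, 0.32, 0.18, 0.42} → fail.
2 of 3 fail.

2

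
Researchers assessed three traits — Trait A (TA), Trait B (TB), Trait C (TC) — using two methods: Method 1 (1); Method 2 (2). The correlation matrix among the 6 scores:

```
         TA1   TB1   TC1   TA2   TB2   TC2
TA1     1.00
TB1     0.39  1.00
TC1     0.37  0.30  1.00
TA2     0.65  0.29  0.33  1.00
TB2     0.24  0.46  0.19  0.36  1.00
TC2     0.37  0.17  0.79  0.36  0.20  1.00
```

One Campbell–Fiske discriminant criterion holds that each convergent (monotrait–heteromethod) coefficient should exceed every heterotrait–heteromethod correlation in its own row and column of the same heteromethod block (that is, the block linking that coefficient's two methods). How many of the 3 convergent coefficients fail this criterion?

Checking each validity diagonal entry against its comparison values:
TA (methods 1·2): 0.65 vs {0.24, 0.29, 0.37, 0.33} → pass.
TB (methods 1·2): 0.46 vs {0.29, 0.24, 0.17, 0.19} → pass.
TC (methods 1·2): 0.79 vs {0.33, 0.37, 0.19, 0.17} → pass.
0 of 3 fail.

0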